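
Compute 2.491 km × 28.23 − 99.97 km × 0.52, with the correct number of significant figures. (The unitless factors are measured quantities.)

18 km

2.491 × 28.23 = 70.32093 → 70.32 km (4 s.f., last digit at the 10^-2 place).
99.97 × 0.52 = 51.9844 → 52 km (2 s.f., last digit at the 10^0 place).
Difference: 18.33653 km; keep the coarser place, 10^0.
Result: 18 km.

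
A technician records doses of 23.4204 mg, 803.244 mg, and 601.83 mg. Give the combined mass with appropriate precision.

1.42849 × 10^3 mg

23.4204 mg + 803.244 mg + 601.83 mg = 1428.4944 mg.
Addition/subtraction keeps the fewest decimal places: 23.4204 → 4 decimal places, 803.244 → 3 decimal places, 601.83 → 2 decimal places; limit is 2.
Rounded to 2 decimal places: 1.42849 × 10^3 mg.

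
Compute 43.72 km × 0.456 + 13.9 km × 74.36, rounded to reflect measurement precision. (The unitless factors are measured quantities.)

43.72 × 0.456 = 19.93632 → 19.9 km (3 s.f., last digit at the 10^-1 place).
13.9 × 74.36 = 1033.604 → 1.03 × 10³ km (3 s.f., last digit at the 10^1 place).
Sum: 1053.54032 km; keep the coarser place, 10^1.
Result: 1.05 × 10³ km.

1.05 × 10³ km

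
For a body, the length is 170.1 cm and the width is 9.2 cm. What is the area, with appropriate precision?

1.6 × 10^3 cm²

area = 170.1 cm × 9.2 cm = 1564.92 cm².
170.1 has 4 significant figures; 9.2 has 2.
Division/multiplication keeps the fewest: 2 significant figures.
Rounded: 1.6 × 10^3 cm².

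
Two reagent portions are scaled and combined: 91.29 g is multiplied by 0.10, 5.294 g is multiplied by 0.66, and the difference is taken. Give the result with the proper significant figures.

5.6 g

91.29 × 0.10 = 9.129 → 9.1 g (2 s.f., last digit at the 10^-1 place).
5.294 × 0.66 = 3.49404 → 3.5 g (2 s.f., last digit at the 10^-1 place).
Difference: 5.63496 g; keep the coarser place, 10^-1.
Result: 5.6 g.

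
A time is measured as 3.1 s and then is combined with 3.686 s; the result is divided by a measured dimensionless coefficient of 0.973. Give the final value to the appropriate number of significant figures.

3.1 s + 3.686 s = 6.786 s; the sum is limited to 1 decimal place (2 s.f.).
Carrying full precision, 6.786 ÷ 0.973 = 6.97430626927… s; 0.973 has 3 s.f., so the result keeps min(2, 3) = 2 s.f.
Rounded to 2 significant figures: 7.0 s.

7.0 s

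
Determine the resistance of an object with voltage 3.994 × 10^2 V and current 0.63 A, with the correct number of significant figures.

6.3 × 10^2 Ω

resistance = 3.994 × 10^2 V ÷ 0.63 A = 633.968253968… Ω.
3.994 × 10^2 has 4 significant figures; 0.63 has 2.
Division/multiplication keeps the fewest: 2 significant figures.
Rounded: 6.3 × 10^2 Ω.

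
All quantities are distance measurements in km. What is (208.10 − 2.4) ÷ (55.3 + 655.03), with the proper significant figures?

208.10 − 2.4 = 205.70, limited to 1 d.p. → 4 s.f.; 55.3 + 655.03 = 710.33, limited to 1 d.p. → 4 s.f.
Carrying full precision, 205.70 ÷ 710.33 = 0.289583714612…; keep min(4, 4) = 4 s.f.
Rounded to 4 significant figures: 0.2896.

0.2896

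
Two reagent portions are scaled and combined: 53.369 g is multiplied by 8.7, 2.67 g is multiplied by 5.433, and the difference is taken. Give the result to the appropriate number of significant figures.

53.369 × 8.7 = 464.3103 → 4.6 × 10² g (2 s.f., last digit at the 10^1 place).
2.67 × 5.433 = 14.50611 → 14.5 g (3 s.f., last digit at the 10^-1 place).
Difference: 449.80419 g; keep the coarser place, 10^1.
Result: 4.5 × 10² g.

4.5 × 10² g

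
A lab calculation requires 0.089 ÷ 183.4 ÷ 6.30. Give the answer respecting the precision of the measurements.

7.7 × 10^-5

0.089 ÷ 183.4 ÷ 6.30 = 0.0000770282667774…
Multiplication/division keeps the fewest significant figures: 0.089 → 2 s.f., 183.4 → 4 s.f., 6.30 → 3 s.f.; limit is 2.
Rounded to 2 significant figures: 7.7 × 10^-5.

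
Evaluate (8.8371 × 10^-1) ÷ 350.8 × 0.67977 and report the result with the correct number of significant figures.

(8.8371 × 10^-1) ÷ 350.8 × 0.67977 = 0.00171242744213…
Multiplication/division keeps the fewest significant figures: 8.8371 × 10^-1 → 5 s.f., 350.8 → 4 s.f., 0.67977 → 5 s.f.; limit is 4.
Rounded to 4 significant figures: 0.001712.

0.001712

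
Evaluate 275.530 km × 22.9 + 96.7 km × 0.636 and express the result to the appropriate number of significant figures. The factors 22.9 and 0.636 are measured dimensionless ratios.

6.37 × 10³ km

275.530 × 22.9 = 6309.637 → 6.31 × 10³ km (3 s.f., last digit at the 10^1 place).
96.7 × 0.636 = 61.5012 → 61.5 km (3 s.f., last digit at the 10^-1 place).
Sum: 6371.1382 km; keep the coarser place, 10^1.
Result: 6.37 × 10³ km.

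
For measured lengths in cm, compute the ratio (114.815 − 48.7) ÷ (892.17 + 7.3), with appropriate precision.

0.0735

114.815 − 48.7 = 66.115, limited to 1 d.p. → 3 s.f.; 892.17 + 7.3 = 899.47, limited to 1 d.p. → 4 s.f.
Carrying full precision, 66.115 ÷ 899.47 = 0.0735043970338…; keep min(3, 4) = 3 s.f.
Rounded to 3 significant figures: 0.0735.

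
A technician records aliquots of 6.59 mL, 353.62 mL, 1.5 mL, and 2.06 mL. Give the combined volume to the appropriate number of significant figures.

363.8 mL

6.59 mL + 353.62 mL + 1.5 mL + 2.06 mL = 363.77 mL.
Addition/subtraction keeps the fewest decimal places: 6.59 → 2 decimal places, 353.62 → 2 decimal places, 1.5 → 1 decimal place, 2.06 → 2 decimal places; limit is 1.
Rounded to 1 decimal place: 363.8 mL.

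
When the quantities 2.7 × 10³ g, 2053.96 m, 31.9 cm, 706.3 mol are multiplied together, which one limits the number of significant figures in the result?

2.7 × 10³ g

2.7 × 10³ g → 2 s.f.; 2053.96 m → 6 s.f.; 31.9 cm → 3 s.f.; 706.3 mol → 4 s.f.
The fewest is 2 significant figures, from 2.7 × 10³ g.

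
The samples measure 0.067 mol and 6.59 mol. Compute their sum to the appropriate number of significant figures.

0.067 mol + 6.59 mol = 6.657 mol.
Addition/subtraction keeps the fewest decimal places: 0.067 → 3 decimal places, 6.59 → 2 decimal places; limit is 2.
Rounded to 2 decimal places: 6.66 mol.

6.66 mol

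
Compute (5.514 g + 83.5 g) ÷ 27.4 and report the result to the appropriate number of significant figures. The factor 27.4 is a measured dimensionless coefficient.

3.25 g

5.514 g + 83.5 g = 89.014 g; the sum is limited to 1 decimal place (3 s.f.).
Carrying full precision, 89.014 ÷ 27.4 = 3.24868613139… g; 27.4 has 3 s.f., so the result keeps min(3, 3) = 3 s.f.
Rounded to 3 significant figures: 3.25 g.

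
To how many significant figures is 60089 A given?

5

60089: zeros between nonzero digits are significant.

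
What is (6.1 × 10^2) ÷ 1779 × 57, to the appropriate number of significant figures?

(6.1 × 10^2) ÷ 1779 × 57 = 19.544688027…
Multiplication/division keeps the fewest significant figures: 6.1 × 10^2 → 2 s.f., 1779 → 4 s.f., 57 → 2 s.f.; limit is 2.
Rounded to 2 significant figures: 2.0 × 10^1.

2.0 × 10^1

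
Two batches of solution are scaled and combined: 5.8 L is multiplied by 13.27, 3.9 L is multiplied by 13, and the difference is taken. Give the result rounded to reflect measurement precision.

26 L

5.8 × 13.27 = 76.966 → 77 L (2 s.f., last digit at the 10^0 place).
3.9 × 13 = 50.7 → 51 L (2 s.f., last digit at the 10^0 place).
Difference: 26.266 L; keep the coarser place, 10^0.
Result: 26 L.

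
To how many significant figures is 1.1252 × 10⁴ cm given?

1.1252 × 10⁴: in scientific notation every digit of the coefficient is significant.

5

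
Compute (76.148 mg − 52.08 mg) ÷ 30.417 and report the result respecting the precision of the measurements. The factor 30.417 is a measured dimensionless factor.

0.7913 mg

76.148 mg − 52.08 mg = 24.068 mg; the difference is limited to 2 decimal places (4 s.f.).
Carrying full precision, 24.068 ÷ 30.417 = 0.791268040898… mg; 30.417 has 5 s.f., so the result keeps min(4, 5) = 4 s.f.
Rounded to 4 significant figures: 0.7913 mg.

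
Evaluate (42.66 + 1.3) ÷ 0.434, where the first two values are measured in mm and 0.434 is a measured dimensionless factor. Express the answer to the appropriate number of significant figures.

101 mm

42.66 mm + 1.3 mm = 43.96 mm; the sum is limited to 1 decimal place (3 s.f.).
Carrying full precision, 43.96 ÷ 0.434 = 101.290322581… mm; 0.434 has 3 s.f., so the result keeps min(3, 3) = 3 s.f.
Rounded to 3 significant figures: 101 mm.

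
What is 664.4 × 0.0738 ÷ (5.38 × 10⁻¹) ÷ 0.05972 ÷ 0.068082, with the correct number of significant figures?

664.4 × 0.0738 ÷ (5.38 × 10⁻¹) ÷ 0.05972 ÷ 0.068082 = 22415.6638715…
Multiplication/division keeps the fewest significant figures: 664.4 → 4 s.f., 0.0738 → 3 s.f., 5.38 × 10⁻¹ → 3 s.f., 0.05972 → 4 s.f., 0.068082 → 5 s.f.; limit is 3.
Rounded to 3 significant figures: 2.24 × 10⁴.

2.24 × 10⁴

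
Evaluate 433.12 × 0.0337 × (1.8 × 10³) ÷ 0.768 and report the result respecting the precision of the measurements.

433.12 × 0.0337 × (1.8 × 10³) ÷ 0.768 = 34209.7125
Multiplication/division keeps the fewest significant figures: 433.12 → 5 s.f., 0.0337 → 3 s.f., 1.8 × 10³ → 2 s.f., 0.768 → 3 s.f.; limit is 2.
Rounded to 2 significant figures: 3.4 × 10⁴.

3.4 × 10⁴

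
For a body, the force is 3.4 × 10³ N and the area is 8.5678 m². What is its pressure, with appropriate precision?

pressure = 3.4 × 10³ N ÷ 8.5678 m² = 396.834660006… Pa.
3.4 × 10³ has 2 significant figures; 8.5678 has 5.
Division/multiplication keeps the fewest: 2 significant figures.
Rounded: 4.0 × 10² Pa.

4.0 × 10² Pa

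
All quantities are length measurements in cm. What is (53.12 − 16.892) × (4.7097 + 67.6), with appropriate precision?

2.62 × 10^3 cm²

53.12 − 16.892 = 36.228, limited to 2 d.p. → 4 s.f.; 4.7097 + 67.6 = 72.3097, limited to 1 d.p. → 3 s.f.
Carrying full precision, 36.228 × 72.3097 = 2619.6358116; keep min(4, 3) = 3 s.f.
Rounded to 3 significant figures: 2.62 × 10^3 cm².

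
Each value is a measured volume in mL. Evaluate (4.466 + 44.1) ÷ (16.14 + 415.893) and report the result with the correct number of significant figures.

0.112

4.466 + 44.1 = 48.566, limited to 1 d.p. → 3 s.f.; 16.14 + 415.893 = 432.033, limited to 2 d.p. → 5 s.f.
Carrying full precision, 48.566 ÷ 432.033 = 0.112412709214…; keep min(3, 5) = 3 s.f.
Rounded to 3 significant figures: 0.112.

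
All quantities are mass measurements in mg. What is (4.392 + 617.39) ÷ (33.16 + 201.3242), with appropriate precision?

2.6517

4.392 + 617.39 = 621.782, limited to 2 d.p. → 5 s.f.; 33.16 + 201.3242 = 234.4842, limited to 2 d.p. → 5 s.f.
Carrying full precision, 621.782 ÷ 234.4842 = 2.65170105278…; keep min(5, 5) = 5 s.f.
Rounded to 5 significant figures: 2.6517.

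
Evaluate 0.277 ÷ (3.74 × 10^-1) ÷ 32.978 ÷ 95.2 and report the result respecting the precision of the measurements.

0.277 ÷ (3.74 × 10^-1) ÷ 32.978 ÷ 95.2 = 0.000235910301045…
Multiplication/division keeps the fewest significant figures: 0.277 → 3 s.f., 3.74 × 10^-1 → 3 s.f., 32.978 → 5 s.f., 95.2 → 3 s.f.; limit is 3.
Rounded to 3 significant figures: 2.36 × 10^-4.

2.36 × 10^-4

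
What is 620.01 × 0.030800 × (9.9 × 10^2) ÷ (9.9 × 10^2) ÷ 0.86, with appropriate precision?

22

620.01 × 0.030800 × (9.9 × 10^2) ÷ (9.9 × 10^2) ÷ 0.86 = 22.2050093023…
Multiplication/division keeps the fewest significant figures: 620.01 → 5 s.f., 0.030800 → 5 s.f., 9.9 × 10^2 → 2 s.f., 9.9 × 10^2 → 2 s.f., 0.86 → 2 s.f.; limit is 2.
Rounded to 2 significant figures: 22.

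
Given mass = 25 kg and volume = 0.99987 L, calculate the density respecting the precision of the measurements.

25 kg/L

density = 25 kg ÷ 0.99987 L = 25.0032504226… kg/L.
25 has 2 significant figures; 0.99987 has 5.
Division/multiplication keeps the fewest: 2 significant figures.
Rounded: 25 kg/L.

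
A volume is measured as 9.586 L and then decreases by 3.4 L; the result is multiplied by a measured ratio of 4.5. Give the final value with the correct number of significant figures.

9.586 L − 3.4 L = 6.186 L; the difference is limited to 1 decimal place (2 s.f.).
Carrying full precision, 6.186 × 4.5 = 27.837 L; 4.5 has 2 s.f., so the result keeps min(2, 2) = 2 s.f.
Rounded to 2 significant figures: 28 L.

28 L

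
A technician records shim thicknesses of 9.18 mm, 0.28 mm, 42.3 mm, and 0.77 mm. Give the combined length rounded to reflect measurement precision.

52.5 mm

9.18 mm + 0.28 mm + 42.3 mm + 0.77 mm = 52.53 mm.
Addition/subtraction keeps the fewest decimal places: 9.18 → 2 decimal places, 0.28 → 2 decimal places, 42.3 → 1 decimal place, 0.77 → 2 decimal places; limit is 1.
Rounded to 1 decimal place: 52.5 mm.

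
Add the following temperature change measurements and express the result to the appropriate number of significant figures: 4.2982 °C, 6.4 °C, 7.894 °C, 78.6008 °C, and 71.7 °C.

168.9 °C

4.2982 °C + 6.4 °C + 7.894 °C + 78.6008 °C + 71.7 °C = 168.8930 °C.
Addition/subtraction keeps the fewest decimal places: 4.2982 → 4 decimal places, 6.4 → 1 decimal place, 7.894 → 3 decimal places, 78.6008 → 4 decimal places, 71.7 → 1 decimal place; limit is 1.
Rounded to 1 decimal place: 168.9 °C.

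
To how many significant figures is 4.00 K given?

3

4.00: trailing zeros after a decimal point are significant.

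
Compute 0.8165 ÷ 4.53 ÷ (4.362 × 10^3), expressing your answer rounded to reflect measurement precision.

0.8165 ÷ 4.53 ÷ (4.362 × 10^3) = 0.0000413211429636…
Multiplication/division keeps the fewest significant figures: 0.8165 → 4 s.f., 4.53 → 3 s.f., 4.362 × 10^3 → 4 s.f.; limit is 3.
Rounded to 3 significant figures: 4.13 × 10^-5.

4.13 × 10^-5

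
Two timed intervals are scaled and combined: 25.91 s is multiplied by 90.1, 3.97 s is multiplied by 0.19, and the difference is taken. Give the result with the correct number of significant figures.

25.91 × 90.1 = 2334.491 → 2.33 × 10^3 s (3 s.f., last digit at the 10^1 place).
3.97 × 0.19 = 0.7543 → 0.75 s (2 s.f., last digit at the 10^-2 place).
Difference: 2333.7367 s; keep the coarser place, 10^1.
Result: 2.33 × 10^3 s.

2.33 × 10^3 s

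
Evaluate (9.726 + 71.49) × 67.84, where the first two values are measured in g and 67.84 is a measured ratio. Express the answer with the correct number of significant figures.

9.726 g + 71.49 g = 81.216 g; the sum is limited to 2 decimal places (4 s.f.).
Carrying full precision, 81.216 × 67.84 = 5509.69344 g; 67.84 has 4 s.f., so the result keeps min(4, 4) = 4 s.f.
Rounded to 4 significant figures: 5.510 × 10³ g.

5.510 × 10³ g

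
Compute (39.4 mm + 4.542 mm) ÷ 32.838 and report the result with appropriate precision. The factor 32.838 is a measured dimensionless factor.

39.4 mm + 4.542 mm = 43.942 mm; the sum is limited to 1 decimal place (3 s.f.).
Carrying full precision, 43.942 ÷ 32.838 = 1.33814483221… mm; 32.838 has 5 s.f., so the result keeps min(3, 5) = 3 s.f.
Rounded to 3 significant figures: 1.34 mm.

1.34 mm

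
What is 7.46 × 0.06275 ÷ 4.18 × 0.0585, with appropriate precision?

0.00655

7.46 × 0.06275 ÷ 4.18 × 0.0585 = 0.00655137021531…
Multiplication/division keeps the fewest significant figures: 7.46 → 3 s.f., 0.06275 → 4 s.f., 4.18 → 3 s.f., 0.0585 → 3 s.f.; limit is 3.
Rounded to 3 significant figures: 0.00655.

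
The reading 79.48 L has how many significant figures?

4

79.48: every digit is nonzero and significant.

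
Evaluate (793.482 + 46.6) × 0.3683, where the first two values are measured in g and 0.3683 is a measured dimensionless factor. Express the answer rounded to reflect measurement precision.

793.482 g + 46.6 g = 840.082 g; the sum is limited to 1 decimal place (4 s.f.).
Carrying full precision, 840.082 × 0.3683 = 309.4022006 g; 0.3683 has 4 s.f., so the result keeps min(4, 4) = 4 s.f.
Rounded to 4 significant figures: 309.4 g.

309.4 g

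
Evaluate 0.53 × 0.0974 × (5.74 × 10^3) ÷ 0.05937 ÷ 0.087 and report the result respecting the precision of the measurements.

5.7 × 10^4

0.53 × 0.0974 × (5.74 × 10^3) ÷ 0.05937 ÷ 0.087 = 57366.7725679…
Multiplication/division keeps the fewest significant figures: 0.53 → 2 s.f., 0.0974 → 3 s.f., 5.74 × 10^3 → 3 s.f., 0.05937 → 4 s.f., 0.087 → 2 s.f.; limit is 2.
Rounded to 2 significant figures: 5.7 × 10^4.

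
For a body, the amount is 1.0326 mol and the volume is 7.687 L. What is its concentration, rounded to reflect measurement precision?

0.1343 mol/L

concentration = 1.0326 mol ÷ 7.687 L = 0.134330688175… mol/L.
1.0326 has 5 significant figures; 7.687 has 4.
Division/multiplication keeps the fewest: 4 significant figures.
Rounded: 0.1343 mol/L.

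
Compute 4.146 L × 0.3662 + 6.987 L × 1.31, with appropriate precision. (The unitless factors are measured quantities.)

4.146 × 0.3662 = 1.5182652 → 1.518 L (4 s.f., last digit at the 10^-3 place).
6.987 × 1.31 = 9.15297 → 9.15 L (3 s.f., last digit at the 10^-2 place).
Sum: 10.6712352 L; keep the coarser place, 10^-2.
Result: 10.67 L.

10.67 L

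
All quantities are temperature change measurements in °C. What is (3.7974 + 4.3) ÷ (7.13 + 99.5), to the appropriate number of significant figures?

3.7974 + 4.3 = 8.0974, limited to 1 d.p. → 2 s.f.; 7.13 + 99.5 = 106.63, limited to 1 d.p. → 4 s.f.
Carrying full precision, 8.0974 ÷ 106.63 = 0.07593922911…; keep min(2, 4) = 2 s.f.
Rounded to 2 significant figures: 7.6 × 10^-2.

7.6 × 10^-2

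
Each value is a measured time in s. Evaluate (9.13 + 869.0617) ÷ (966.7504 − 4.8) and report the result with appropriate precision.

9.13 + 869.0617 = 878.1917, limited to 2 d.p. → 5 s.f.; 966.7504 − 4.8 = 961.9504, limited to 1 d.p. → 4 s.f.
Carrying full precision, 878.1917 ÷ 961.9504 = 0.912928254929…; keep min(5, 4) = 4 s.f.
Rounded to 4 significant figures: 0.9129.

0.9129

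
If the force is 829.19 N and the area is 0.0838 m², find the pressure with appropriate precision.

pressure = 829.19 N ÷ 0.0838 m² = 9894.86873508… Pa.
829.19 has 5 significant figures; 0.0838 has 3.
Division/multiplication keeps the fewest: 3 significant figures.
Rounded: 9.89 × 10³ Pa.

9.89 × 10³ Pa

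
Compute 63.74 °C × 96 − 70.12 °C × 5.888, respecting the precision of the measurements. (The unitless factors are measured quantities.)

5.7 × 10^3 °C

63.74 × 96 = 6119.04 → 6.1 × 10^3 °C (2 s.f., last digit at the 10^2 place).
70.12 × 5.888 = 412.86656 → 412.9 °C (4 s.f., last digit at the 10^-1 place).
Difference: 5706.17344 °C; keep the coarser place, 10^2.
Result: 5.7 × 10^3 °C.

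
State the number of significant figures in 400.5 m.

4

400.5: zeros between nonzero digits are significant.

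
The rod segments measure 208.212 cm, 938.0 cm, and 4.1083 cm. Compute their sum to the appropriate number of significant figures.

1150.3 cm

208.212 cm + 938.0 cm + 4.1083 cm = 1150.3203 cm.
Addition/subtraction keeps the fewest decimal places: 208.212 → 3 decimal places, 938.0 → 1 decimal place, 4.1083 → 4 decimal places; limit is 1.
Rounded to 1 decimal place: 1150.3 cm.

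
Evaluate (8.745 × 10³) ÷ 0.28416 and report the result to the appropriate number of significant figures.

3.077 × 10⁴

(8.745 × 10³) ÷ 0.28416 = 30774.9155405…
Multiplication/division keeps the fewest significant figures: 8.745 × 10³ → 4 s.f., 0.28416 → 5 s.f.; limit is 4.
Rounded to 4 significant figures: 3.077 × 10⁴.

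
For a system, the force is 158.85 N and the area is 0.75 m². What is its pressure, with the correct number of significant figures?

pressure = 158.85 N ÷ 0.75 m² = 211.8 Pa.
158.85 has 5 significant figures; 0.75 has 2.
Division/multiplication keeps the fewest: 2 significant figures.
Rounded: 2.1 × 10^2 Pa.

2.1 × 10^2 Pa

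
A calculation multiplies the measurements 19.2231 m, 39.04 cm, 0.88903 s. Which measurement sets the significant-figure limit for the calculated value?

39.04 cm

19.2231 m → 6 s.f.; 39.04 cm → 4 s.f.; 0.88903 s → 5 s.f.
The fewest is 4 significant figures, from 39.04 cm.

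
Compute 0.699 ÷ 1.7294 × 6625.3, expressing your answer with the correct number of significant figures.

0.699 ÷ 1.7294 × 6625.3 = 2677.85630855…
Multiplication/division keeps the fewest significant figures: 0.699 → 3 s.f., 1.7294 → 5 s.f., 6625.3 → 5 s.f.; limit is 3.
Rounded to 3 significant figures: 2.68 × 10^3.

2.68 × 10^3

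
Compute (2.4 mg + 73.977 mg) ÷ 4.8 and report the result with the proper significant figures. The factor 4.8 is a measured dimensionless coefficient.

16 mg

2.4 mg + 73.977 mg = 76.377 mg; the sum is limited to 1 decimal place (3 s.f.).
Carrying full precision, 76.377 ÷ 4.8 = 15.911875 mg; 4.8 has 2 s.f., so the result keeps min(3, 2) = 2 s.f.
Rounded to 2 significant figures: 16 mg.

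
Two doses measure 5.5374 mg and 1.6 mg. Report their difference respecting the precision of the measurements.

5.5374 mg − 1.6 mg = 3.9374 mg.
Addition/subtraction keeps the fewest decimal places: 5.5374 → 4 decimal places, 1.6 → 1 decimal place; limit is 1.
Rounded to 1 decimal place: 3.9 mg.

3.9 mg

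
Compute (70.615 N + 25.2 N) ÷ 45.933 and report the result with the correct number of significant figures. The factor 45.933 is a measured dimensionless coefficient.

2.09 N

70.615 N + 25.2 N = 95.815 N; the sum is limited to 1 decimal place (3 s.f.).
Carrying full precision, 95.815 ÷ 45.933 = 2.0859730477… N; 45.933 has 5 s.f., so the result keeps min(3, 5) = 3 s.f.
Rounded to 3 significant figures: 2.09 N.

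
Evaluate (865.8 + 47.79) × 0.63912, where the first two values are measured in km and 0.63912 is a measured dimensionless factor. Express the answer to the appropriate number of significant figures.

865.8 km + 47.79 km = 913.59 km; the sum is limited to 1 decimal place (4 s.f.).
Carrying full precision, 913.59 × 0.63912 = 583.8936408 km; 0.63912 has 5 s.f., so the result keeps min(4, 5) = 4 s.f.
Rounded to 4 significant figures: 583.9 km.

583.9 km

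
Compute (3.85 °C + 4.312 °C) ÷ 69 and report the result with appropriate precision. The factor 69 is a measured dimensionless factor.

1.2 × 10⁻¹ °C

3.85 °C + 4.312 °C = 8.162 °C; the sum is limited to 2 decimal places (3 s.f.).
Carrying full precision, 8.162 ÷ 69 = 0.118289855072… °C; 69 has 2 s.f., so the result keeps min(3, 2) = 2 s.f.
Rounded to 2 significant figures: 1.2 × 10⁻¹ °C.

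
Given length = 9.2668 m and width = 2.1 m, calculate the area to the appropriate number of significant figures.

19 m²

area = 9.2668 m × 2.1 m = 19.46028 m².
9.2668 has 5 significant figures; 2.1 has 2.
Division/multiplication keeps the fewest: 2 significant figures.
Rounded: 19 m².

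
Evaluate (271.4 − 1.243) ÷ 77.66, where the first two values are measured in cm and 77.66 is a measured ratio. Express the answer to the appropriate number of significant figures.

271.4 cm − 1.243 cm = 270.157 cm; the difference is limited to 1 decimal place (4 s.f.).
Carrying full precision, 270.157 ÷ 77.66 = 3.47871491115… cm; 77.66 has 4 s.f., so the result keeps min(4, 4) = 4 s.f.
Rounded to 4 significant figures: 3.479 cm.

3.479 cm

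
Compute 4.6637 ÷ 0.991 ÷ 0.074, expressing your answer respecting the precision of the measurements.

64

4.6637 ÷ 0.991 ÷ 0.074 = 63.5953309515…
Multiplication/division keeps the fewest significant figures: 4.6637 → 5 s.f., 0.991 → 3 s.f., 0.074 → 2 s.f.; limit is 2.
Rounded to 2 significant figures: 64.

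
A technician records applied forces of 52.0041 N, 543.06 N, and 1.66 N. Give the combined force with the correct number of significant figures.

5.9672 × 10² N

52.0041 N + 543.06 N + 1.66 N = 596.7241 N.
Addition/subtraction keeps the fewest decimal places: 52.0041 → 4 decimal places, 543.06 → 2 decimal places, 1.66 → 2 decimal places; limit is 2.
Rounded to 2 decimal places: 5.9672 × 10² N.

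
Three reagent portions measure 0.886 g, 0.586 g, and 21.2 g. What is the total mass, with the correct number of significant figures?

0.886 g + 0.586 g + 21.2 g = 22.672 g.
Addition/subtraction keeps the fewest decimal places: 0.886 → 3 decimal places, 0.586 → 3 decimal places, 21.2 → 1 decimal place; limit is 1.
Rounded to 1 decimal place: 22.7 g.

22.7 g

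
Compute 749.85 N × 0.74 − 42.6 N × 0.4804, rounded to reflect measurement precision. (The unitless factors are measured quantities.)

749.85 × 0.74 = 554.889 → 5.5 × 10^2 N (2 s.f., last digit at the 10^1 place).
42.6 × 0.4804 = 20.46504 → 20.5 N (3 s.f., last digit at the 10^-1 place).
Difference: 534.42396 N; keep the coarser place, 10^1.
Result: 5.3 × 10^2 N.

5.3 × 10^2 N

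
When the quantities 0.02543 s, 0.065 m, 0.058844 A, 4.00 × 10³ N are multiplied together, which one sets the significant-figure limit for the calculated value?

0.02543 s → 4 s.f.; 0.065 m → 2 s.f.; 0.058844 A → 5 s.f.; 4.00 × 10³ N → 3 s.f.
The fewest is 2 significant figures, from 0.065 m.

0.065 m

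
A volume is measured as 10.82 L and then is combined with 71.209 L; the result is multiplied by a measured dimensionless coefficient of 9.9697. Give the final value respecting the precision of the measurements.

10.82 L + 71.209 L = 82.029 L; the sum is limited to 2 decimal places (4 s.f.).
Carrying full precision, 82.029 × 9.9697 = 817.8045213 L; 9.9697 has 5 s.f., so the result keeps min(4, 5) = 4 s.f.
Rounded to 4 significant figures: 817.8 L.

817.8 L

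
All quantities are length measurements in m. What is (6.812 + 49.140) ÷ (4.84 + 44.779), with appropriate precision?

1.128

6.812 + 49.140 = 55.952, limited to 3 d.p. → 5 s.f.; 4.84 + 44.779 = 49.619, limited to 2 d.p. → 4 s.f.
Carrying full precision, 55.952 ÷ 49.619 = 1.12763256011…; keep min(5, 4) = 4 s.f.
Rounded to 4 significant figures: 1.128.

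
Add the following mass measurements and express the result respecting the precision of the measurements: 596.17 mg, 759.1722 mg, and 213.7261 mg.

596.17 mg + 759.1722 mg + 213.7261 mg = 1569.0683 mg.
Addition/subtraction keeps the fewest decimal places: 596.17 → 2 decimal places, 759.1722 → 4 decimal places, 213.7261 → 4 decimal places; limit is 2.
Rounded to 2 decimal places: 1.56907 × 10^3 mg.

1.56907 × 10^3 mg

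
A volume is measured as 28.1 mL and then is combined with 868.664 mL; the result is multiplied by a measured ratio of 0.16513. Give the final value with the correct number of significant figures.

148.1 mL

28.1 mL + 868.664 mL = 896.764 mL; the sum is limited to 1 decimal place (4 s.f.).
Carrying full precision, 896.764 × 0.16513 = 148.08263932 mL; 0.16513 has 5 s.f., so the result keeps min(4, 5) = 4 s.f.
Rounded to 4 significant figures: 148.1 mL.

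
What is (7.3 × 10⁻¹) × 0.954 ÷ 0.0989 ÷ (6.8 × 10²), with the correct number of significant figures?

(7.3 × 10⁻¹) × 0.954 ÷ 0.0989 ÷ (6.8 × 10²) = 0.0103553797657…
Multiplication/division keeps the fewest significant figures: 7.3 × 10⁻¹ → 2 s.f., 0.954 → 3 s.f., 0.0989 → 3 s.f., 6.8 × 10² → 2 s.f.; limit is 2.
Rounded to 2 significant figures: 0.010.

0.010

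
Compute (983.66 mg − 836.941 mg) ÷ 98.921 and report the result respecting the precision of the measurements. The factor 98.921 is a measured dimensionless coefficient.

983.66 mg − 836.941 mg = 146.719 mg; the difference is limited to 2 decimal places (5 s.f.).
Carrying full precision, 146.719 ÷ 98.921 = 1.48319365959… mg; 98.921 has 5 s.f., so the result keeps min(5, 5) = 5 s.f.
Rounded to 5 significant figures: 1.4832 mg.

1.4832 mg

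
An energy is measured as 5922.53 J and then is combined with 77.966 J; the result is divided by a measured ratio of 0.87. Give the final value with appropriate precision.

5922.53 J + 77.966 J = 6000.496 J; the sum is limited to 2 decimal places (6 s.f.).
Carrying full precision, 6000.496 ÷ 0.87 = 6897.12183908… J; 0.87 has 2 s.f., so the result keeps min(6, 2) = 2 s.f.
Rounded to 2 significant figures: 6.9 × 10³ J.

6.9 × 10³ J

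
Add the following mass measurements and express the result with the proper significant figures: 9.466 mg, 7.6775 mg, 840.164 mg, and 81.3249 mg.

938.632 mg

9.466 mg + 7.6775 mg + 840.164 mg + 81.3249 mg = 938.6324 mg.
Addition/subtraction keeps the fewest decimal places: 9.466 → 3 decimal places, 7.6775 → 4 decimal places, 840.164 → 3 decimal places, 81.3249 → 4 decimal places; limit is 3.
Rounded to 3 decimal places: 938.632 mg.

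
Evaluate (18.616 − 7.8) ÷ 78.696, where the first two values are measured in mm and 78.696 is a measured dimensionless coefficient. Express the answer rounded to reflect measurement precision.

18.616 mm − 7.8 mm = 10.816 mm; the difference is limited to 1 decimal place (3 s.f.).
Carrying full precision, 10.816 ÷ 78.696 = 0.137440276507… mm; 78.696 has 5 s.f., so the result keeps min(3, 5) = 3 s.f.
Rounded to 3 significant figures: 1.37 × 10^-1 mm.

1.37 × 10^-1 mm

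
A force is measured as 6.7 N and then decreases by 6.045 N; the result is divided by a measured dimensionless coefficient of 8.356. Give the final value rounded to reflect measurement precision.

6.7 N − 6.045 N = 0.655 N; the difference is limited to 1 decimal place (1 s.f.).
Carrying full precision, 0.655 ÷ 8.356 = 0.0783867879368… N; 8.356 has 4 s.f., so the result keeps min(1, 4) = 1 s.f.
Rounded to 1 significant figure: 0.08 N.

0.08 N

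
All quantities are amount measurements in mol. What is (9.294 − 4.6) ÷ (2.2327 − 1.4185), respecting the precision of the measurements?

9.294 − 4.6 = 4.694, limited to 1 d.p. → 2 s.f.; 2.2327 − 1.4185 = 0.8142, limited to 4 d.p. → 4 s.f.
Carrying full precision, 4.694 ÷ 0.8142 = 5.76516826333…; keep min(2, 4) = 2 s.f.
Rounded to 2 significant figures: 5.8.

5.8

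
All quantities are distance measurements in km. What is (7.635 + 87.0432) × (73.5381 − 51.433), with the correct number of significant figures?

2092.9 km²

7.635 + 87.0432 = 94.6782, limited to 3 d.p. → 5 s.f.; 73.5381 − 51.433 = 22.1051, limited to 3 d.p. → 5 s.f.
Carrying full precision, 94.6782 × 22.1051 = 2092.87107882; keep min(5, 5) = 5 s.f.
Rounded to 5 significant figures: 2092.9 km².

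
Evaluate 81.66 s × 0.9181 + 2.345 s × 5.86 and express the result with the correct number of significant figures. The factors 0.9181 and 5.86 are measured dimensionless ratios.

88.7 s

81.66 × 0.9181 = 74.972046 → 74.97 s (4 s.f., last digit at the 10^-2 place).
2.345 × 5.86 = 13.7417 → 13.7 s (3 s.f., last digit at the 10^-1 place).
Sum: 88.713746 s; keep the coarser place, 10^-1.
Result: 88.7 s.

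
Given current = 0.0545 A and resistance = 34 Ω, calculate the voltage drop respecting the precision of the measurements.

voltage drop = 0.0545 A × 34 Ω = 1.853 V.
0.0545 has 3 significant figures; 34 has 2.
Division/multiplication keeps the fewest: 2 significant figures.
Rounded: 1.9 V.

1.9 V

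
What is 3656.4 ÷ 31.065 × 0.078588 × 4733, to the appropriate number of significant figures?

4.378 × 10^4

3656.4 ÷ 31.065 × 0.078588 × 4733 = 43779.9320594…
Multiplication/division keeps the fewest significant figures: 3656.4 → 5 s.f., 31.065 → 5 s.f., 0.078588 → 5 s.f., 4733 → 4 s.f.; limit is 4.
Rounded to 4 significant figures: 4.378 × 10^4.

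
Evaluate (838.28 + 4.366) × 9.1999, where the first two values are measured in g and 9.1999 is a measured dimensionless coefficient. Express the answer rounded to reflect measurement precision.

838.28 g + 4.366 g = 842.646 g; the sum is limited to 2 decimal places (5 s.f.).
Carrying full precision, 842.646 × 9.1999 = 7752.2589354 g; 9.1999 has 5 s.f., so the result keeps min(5, 5) = 5 s.f.
Rounded to 5 significant figures: 7.7523 × 10^3 g.

7.7523 × 10^3 g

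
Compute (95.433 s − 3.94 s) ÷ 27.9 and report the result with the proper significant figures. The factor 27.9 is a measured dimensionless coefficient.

3.28 s

95.433 s − 3.94 s = 91.493 s; the difference is limited to 2 decimal places (4 s.f.).
Carrying full precision, 91.493 ÷ 27.9 = 3.27931899642… s; 27.9 has 3 s.f., so the result keeps min(4, 3) = 3 s.f.
Rounded to 3 significant figures: 3.28 s.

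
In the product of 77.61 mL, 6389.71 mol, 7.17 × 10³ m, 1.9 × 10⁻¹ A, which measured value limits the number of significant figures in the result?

77.61 mL → 4 s.f.; 6389.71 mol → 6 s.f.; 7.17 × 10³ m → 3 s.f.; 1.9 × 10⁻¹ A → 2 s.f.
The fewest is 2 significant figures, from 1.9 × 10⁻¹ A.

1.9 × 10⁻¹ A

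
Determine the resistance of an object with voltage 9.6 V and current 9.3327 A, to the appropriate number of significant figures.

resistance = 9.6 V ÷ 9.3327 A = 1.02864122923… Ω.
9.6 has 2 significant figures; 9.3327 has 5.
Division/multiplication keeps the fewest: 2 significant figures.
Rounded: 1.0 Ω.

1.0 Ω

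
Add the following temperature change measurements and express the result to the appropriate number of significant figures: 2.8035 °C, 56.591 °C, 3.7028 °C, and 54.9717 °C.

2.8035 °C + 56.591 °C + 3.7028 °C + 54.9717 °C = 118.0690 °C.
Addition/subtraction keeps the fewest decimal places: 2.8035 → 4 decimal places, 56.591 → 3 decimal places, 3.7028 → 4 decimal places, 54.9717 → 4 decimal places; limit is 3.
Rounded to 3 decimal places: 118.069 °C.

118.069 °C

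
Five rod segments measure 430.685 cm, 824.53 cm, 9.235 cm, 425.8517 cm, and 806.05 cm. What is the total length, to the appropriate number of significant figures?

430.685 cm + 824.53 cm + 9.235 cm + 425.8517 cm + 806.05 cm = 2496.3517 cm.
Addition/subtraction keeps the fewest decimal places: 430.685 → 3 decimal places, 824.53 → 2 decimal places, 9.235 → 3 decimal places, 425.8517 → 4 decimal places, 806.05 → 2 decimal places; limit is 2.
Rounded to 2 decimal places: 2496.35 cm.

2496.35 cm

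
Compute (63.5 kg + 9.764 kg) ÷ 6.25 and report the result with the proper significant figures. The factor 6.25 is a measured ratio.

11.7 kg

63.5 kg + 9.764 kg = 73.264 kg; the sum is limited to 1 decimal place (3 s.f.).
Carrying full precision, 73.264 ÷ 6.25 = 11.72224 kg; 6.25 has 3 s.f., so the result keeps min(3, 3) = 3 s.f.
Rounded to 3 significant figures: 11.7 kg.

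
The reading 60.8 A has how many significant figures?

3

60.8: zeros between nonzero digits are significant.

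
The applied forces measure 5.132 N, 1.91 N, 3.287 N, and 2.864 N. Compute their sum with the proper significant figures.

5.132 N + 1.91 N + 3.287 N + 2.864 N = 13.193 N.
Addition/subtraction keeps the fewest decimal places: 5.132 → 3 decimal places, 1.91 → 2 decimal places, 3.287 → 3 decimal places, 2.864 → 3 decimal places; limit is 2.
Rounded to 2 decimal places: 13.19 N.

13.19 N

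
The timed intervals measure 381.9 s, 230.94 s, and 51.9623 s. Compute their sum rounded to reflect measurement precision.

381.9 s + 230.94 s + 51.9623 s = 664.8023 s.
Addition/subtraction keeps the fewest decimal places: 381.9 → 1 decimal place, 230.94 → 2 decimal places, 51.9623 → 4 decimal places; limit is 1.
Rounded to 1 decimal place: 664.8 s.

664.8 s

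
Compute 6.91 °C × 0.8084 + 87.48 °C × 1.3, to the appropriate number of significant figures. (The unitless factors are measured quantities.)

6.91 × 0.8084 = 5.586044 → 5.59 °C (3 s.f., last digit at the 10^-2 place).
87.48 × 1.3 = 113.724 → 1.1 × 10² °C (2 s.f., last digit at the 10^1 place).
Sum: 119.310044 °C; keep the coarser place, 10^1.
Result: 1.2 × 10² °C.

1.2 × 10² °C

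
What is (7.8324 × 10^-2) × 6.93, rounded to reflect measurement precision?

0.543

(7.8324 × 10^-2) × 6.93 = 0.54278532
Multiplication/division keeps the fewest significant figures: 7.8324 × 10^-2 → 5 s.f., 6.93 → 3 s.f.; limit is 3.
Rounded to 3 significant figures: 0.543.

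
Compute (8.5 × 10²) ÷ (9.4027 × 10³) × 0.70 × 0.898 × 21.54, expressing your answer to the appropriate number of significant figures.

1.2

(8.5 × 10²) ÷ (9.4027 × 10³) × 0.70 × 0.898 × 21.54 = 1.22401410233…
Multiplication/division keeps the fewest significant figures: 8.5 × 10² → 2 s.f., 9.4027 × 10³ → 5 s.f., 0.70 → 2 s.f., 0.898 → 3 s.f., 21.54 → 4 s.f.; limit is 2.
Rounded to 2 significant figures: 1.2.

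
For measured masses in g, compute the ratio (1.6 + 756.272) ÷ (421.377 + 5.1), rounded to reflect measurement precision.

1.6 + 756.272 = 757.872, limited to 1 d.p. → 4 s.f.; 421.377 + 5.1 = 426.477, limited to 1 d.p. → 4 s.f.
Carrying full precision, 757.872 ÷ 426.477 = 1.77705245535…; keep min(4, 4) = 4 s.f.
Rounded to 4 significant figures: 1.777.

1.777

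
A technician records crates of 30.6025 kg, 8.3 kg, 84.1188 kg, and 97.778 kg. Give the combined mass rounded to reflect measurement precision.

220.8 kg

30.6025 kg + 8.3 kg + 84.1188 kg + 97.778 kg = 220.7993 kg.
Addition/subtraction keeps the fewest decimal places: 30.6025 → 4 decimal places, 8.3 → 1 decimal place, 84.1188 → 4 decimal places, 97.778 → 3 decimal places; limit is 1.
Rounded to 1 decimal place: 220.8 kg.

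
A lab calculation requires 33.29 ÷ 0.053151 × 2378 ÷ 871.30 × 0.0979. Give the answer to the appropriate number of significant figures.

33.29 ÷ 0.053151 × 2378 ÷ 871.30 × 0.0979 = 167.351335825…
Multiplication/division keeps the fewest significant figures: 33.29 → 4 s.f., 0.053151 → 5 s.f., 2378 → 4 s.f., 871.30 → 5 s.f., 0.0979 → 3 s.f.; limit is 3.
Rounded to 3 significant figures: 167.

167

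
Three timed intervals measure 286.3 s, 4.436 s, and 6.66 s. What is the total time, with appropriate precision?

297.4 s

286.3 s + 4.436 s + 6.66 s = 297.396 s.
Addition/subtraction keeps the fewest decimal places: 286.3 → 1 decimal place, 4.436 → 3 decimal places, 6.66 → 2 decimal places; limit is 1.
Rounded to 1 decimal place: 297.4 s.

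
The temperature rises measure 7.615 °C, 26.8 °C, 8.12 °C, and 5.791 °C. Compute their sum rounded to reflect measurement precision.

7.615 °C + 26.8 °C + 8.12 °C + 5.791 °C = 48.326 °C.
Addition/subtraction keeps the fewest decimal places: 7.615 → 3 decimal places, 26.8 → 1 decimal place, 8.12 → 2 decimal places, 5.791 → 3 decimal places; limit is 1.
Rounded to 1 decimal place: 48.3 °C.

48.3 °C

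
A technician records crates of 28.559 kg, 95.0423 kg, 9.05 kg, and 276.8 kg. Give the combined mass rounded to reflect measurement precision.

28.559 kg + 95.0423 kg + 9.05 kg + 276.8 kg = 409.4513 kg.
Addition/subtraction keeps the fewest decimal places: 28.559 → 3 decimal places, 95.0423 → 4 decimal places, 9.05 → 2 decimal places, 276.8 → 1 decimal place; limit is 1.
Rounded to 1 decimal place: 409.5 kg.

409.5 kg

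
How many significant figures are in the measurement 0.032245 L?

5

0.032245: leading zeros are not significant.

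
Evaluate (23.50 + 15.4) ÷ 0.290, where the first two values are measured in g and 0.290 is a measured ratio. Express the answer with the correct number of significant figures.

23.50 g + 15.4 g = 38.90 g; the sum is limited to 1 decimal place (3 s.f.).
Carrying full precision, 38.90 ÷ 0.290 = 134.137931034… g; 0.290 has 3 s.f., so the result keeps min(3, 3) = 3 s.f.
Rounded to 3 significant figures: 1.34 × 10² g.

1.34 × 10² g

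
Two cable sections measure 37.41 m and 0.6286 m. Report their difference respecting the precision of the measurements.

36.78 m

37.41 m − 0.6286 m = 36.7814 m.
Addition/subtraction keeps the fewest decimal places: 37.41 → 2 decimal places, 0.6286 → 4 decimal places; limit is 2.
Rounded to 2 decimal places: 36.78 m.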